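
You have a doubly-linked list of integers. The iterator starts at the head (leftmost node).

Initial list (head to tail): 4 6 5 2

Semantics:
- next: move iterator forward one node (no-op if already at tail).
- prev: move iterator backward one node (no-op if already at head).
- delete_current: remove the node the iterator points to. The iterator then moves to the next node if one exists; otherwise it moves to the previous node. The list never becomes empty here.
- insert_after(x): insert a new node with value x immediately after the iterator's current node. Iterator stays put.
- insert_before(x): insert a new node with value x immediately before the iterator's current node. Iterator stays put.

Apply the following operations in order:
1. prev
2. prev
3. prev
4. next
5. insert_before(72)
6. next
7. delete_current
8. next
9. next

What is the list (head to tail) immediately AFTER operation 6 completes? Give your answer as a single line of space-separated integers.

Answer: 4 72 6 5 2

Derivation:
After 1 (prev): list=[4, 6, 5, 2] cursor@4
After 2 (prev): list=[4, 6, 5, 2] cursor@4
After 3 (prev): list=[4, 6, 5, 2] cursor@4
After 4 (next): list=[4, 6, 5, 2] cursor@6
After 5 (insert_before(72)): list=[4, 72, 6, 5, 2] cursor@6
After 6 (next): list=[4, 72, 6, 5, 2] cursor@5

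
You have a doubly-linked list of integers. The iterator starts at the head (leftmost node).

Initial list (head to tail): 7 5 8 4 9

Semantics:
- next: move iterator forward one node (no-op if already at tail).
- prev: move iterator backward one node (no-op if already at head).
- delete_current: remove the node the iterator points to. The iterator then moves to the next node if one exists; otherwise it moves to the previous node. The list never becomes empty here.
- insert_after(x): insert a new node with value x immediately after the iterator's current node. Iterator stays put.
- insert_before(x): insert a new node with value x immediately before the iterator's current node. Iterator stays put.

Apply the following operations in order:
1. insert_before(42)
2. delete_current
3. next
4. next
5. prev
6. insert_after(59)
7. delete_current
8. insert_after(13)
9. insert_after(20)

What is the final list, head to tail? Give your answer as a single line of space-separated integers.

Answer: 42 5 59 20 13 4 9

Derivation:
After 1 (insert_before(42)): list=[42, 7, 5, 8, 4, 9] cursor@7
After 2 (delete_current): list=[42, 5, 8, 4, 9] cursor@5
After 3 (next): list=[42, 5, 8, 4, 9] cursor@8
After 4 (next): list=[42, 5, 8, 4, 9] cursor@4
After 5 (prev): list=[42, 5, 8, 4, 9] cursor@8
After 6 (insert_after(59)): list=[42, 5, 8, 59, 4, 9] cursor@8
After 7 (delete_current): list=[42, 5, 59, 4, 9] cursor@59
After 8 (insert_after(13)): list=[42, 5, 59, 13, 4, 9] cursor@59
After 9 (insert_after(20)): list=[42, 5, 59, 20, 13, 4, 9] cursor@59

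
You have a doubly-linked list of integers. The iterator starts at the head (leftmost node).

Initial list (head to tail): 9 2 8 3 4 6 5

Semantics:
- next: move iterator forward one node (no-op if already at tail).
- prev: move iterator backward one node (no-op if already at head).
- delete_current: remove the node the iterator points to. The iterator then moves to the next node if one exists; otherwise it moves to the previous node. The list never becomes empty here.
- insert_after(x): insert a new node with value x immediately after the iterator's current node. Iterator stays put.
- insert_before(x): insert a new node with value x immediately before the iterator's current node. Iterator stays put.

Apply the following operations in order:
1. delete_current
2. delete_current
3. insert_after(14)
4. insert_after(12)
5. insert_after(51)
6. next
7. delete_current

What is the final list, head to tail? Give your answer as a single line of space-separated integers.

After 1 (delete_current): list=[2, 8, 3, 4, 6, 5] cursor@2
After 2 (delete_current): list=[8, 3, 4, 6, 5] cursor@8
After 3 (insert_after(14)): list=[8, 14, 3, 4, 6, 5] cursor@8
After 4 (insert_after(12)): list=[8, 12, 14, 3, 4, 6, 5] cursor@8
After 5 (insert_after(51)): list=[8, 51, 12, 14, 3, 4, 6, 5] cursor@8
After 6 (next): list=[8, 51, 12, 14, 3, 4, 6, 5] cursor@51
After 7 (delete_current): list=[8, 12, 14, 3, 4, 6, 5] cursor@12

Answer: 8 12 14 3 4 6 5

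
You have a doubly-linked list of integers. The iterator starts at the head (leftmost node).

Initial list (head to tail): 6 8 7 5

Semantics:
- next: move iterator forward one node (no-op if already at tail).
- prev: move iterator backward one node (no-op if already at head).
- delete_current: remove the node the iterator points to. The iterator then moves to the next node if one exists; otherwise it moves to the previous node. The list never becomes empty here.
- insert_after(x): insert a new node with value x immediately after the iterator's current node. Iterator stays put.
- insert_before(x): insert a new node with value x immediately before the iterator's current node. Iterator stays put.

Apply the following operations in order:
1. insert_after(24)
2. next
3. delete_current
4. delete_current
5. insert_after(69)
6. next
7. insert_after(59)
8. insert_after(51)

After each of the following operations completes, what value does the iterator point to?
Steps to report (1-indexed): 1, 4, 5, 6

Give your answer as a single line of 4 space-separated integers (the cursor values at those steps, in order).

Answer: 6 7 7 69

Derivation:
After 1 (insert_after(24)): list=[6, 24, 8, 7, 5] cursor@6
After 2 (next): list=[6, 24, 8, 7, 5] cursor@24
After 3 (delete_current): list=[6, 8, 7, 5] cursor@8
After 4 (delete_current): list=[6, 7, 5] cursor@7
After 5 (insert_after(69)): list=[6, 7, 69, 5] cursor@7
After 6 (next): list=[6, 7, 69, 5] cursor@69
After 7 (insert_after(59)): list=[6, 7, 69, 59, 5] cursor@69
After 8 (insert_after(51)): list=[6, 7, 69, 51, 59, 5] cursor@69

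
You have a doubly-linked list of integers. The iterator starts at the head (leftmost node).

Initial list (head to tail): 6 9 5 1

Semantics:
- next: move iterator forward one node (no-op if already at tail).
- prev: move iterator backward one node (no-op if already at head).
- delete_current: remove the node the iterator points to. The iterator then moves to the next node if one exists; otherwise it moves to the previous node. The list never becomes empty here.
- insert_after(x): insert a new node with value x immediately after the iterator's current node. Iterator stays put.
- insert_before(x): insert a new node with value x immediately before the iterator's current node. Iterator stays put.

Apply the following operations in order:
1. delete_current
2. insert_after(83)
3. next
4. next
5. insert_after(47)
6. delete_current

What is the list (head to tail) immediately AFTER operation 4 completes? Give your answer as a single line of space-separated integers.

After 1 (delete_current): list=[9, 5, 1] cursor@9
After 2 (insert_after(83)): list=[9, 83, 5, 1] cursor@9
After 3 (next): list=[9, 83, 5, 1] cursor@83
After 4 (next): list=[9, 83, 5, 1] cursor@5

Answer: 9 83 5 1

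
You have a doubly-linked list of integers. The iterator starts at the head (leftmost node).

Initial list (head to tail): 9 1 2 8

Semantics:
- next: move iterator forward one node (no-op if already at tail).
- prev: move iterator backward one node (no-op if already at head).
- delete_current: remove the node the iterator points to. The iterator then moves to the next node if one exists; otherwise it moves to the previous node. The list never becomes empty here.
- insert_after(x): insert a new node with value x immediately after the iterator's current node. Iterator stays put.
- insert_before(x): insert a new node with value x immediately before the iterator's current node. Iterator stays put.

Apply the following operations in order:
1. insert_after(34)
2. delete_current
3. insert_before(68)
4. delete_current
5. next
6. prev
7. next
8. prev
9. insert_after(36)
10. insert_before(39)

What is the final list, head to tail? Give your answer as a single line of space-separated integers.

Answer: 68 39 1 36 2 8

Derivation:
After 1 (insert_after(34)): list=[9, 34, 1, 2, 8] cursor@9
After 2 (delete_current): list=[34, 1, 2, 8] cursor@34
After 3 (insert_before(68)): list=[68, 34, 1, 2, 8] cursor@34
After 4 (delete_current): list=[68, 1, 2, 8] cursor@1
After 5 (next): list=[68, 1, 2, 8] cursor@2
After 6 (prev): list=[68, 1, 2, 8] cursor@1
After 7 (next): list=[68, 1, 2, 8] cursor@2
After 8 (prev): list=[68, 1, 2, 8] cursor@1
After 9 (insert_after(36)): list=[68, 1, 36, 2, 8] cursor@1
After 10 (insert_before(39)): list=[68, 39, 1, 36, 2, 8] cursor@1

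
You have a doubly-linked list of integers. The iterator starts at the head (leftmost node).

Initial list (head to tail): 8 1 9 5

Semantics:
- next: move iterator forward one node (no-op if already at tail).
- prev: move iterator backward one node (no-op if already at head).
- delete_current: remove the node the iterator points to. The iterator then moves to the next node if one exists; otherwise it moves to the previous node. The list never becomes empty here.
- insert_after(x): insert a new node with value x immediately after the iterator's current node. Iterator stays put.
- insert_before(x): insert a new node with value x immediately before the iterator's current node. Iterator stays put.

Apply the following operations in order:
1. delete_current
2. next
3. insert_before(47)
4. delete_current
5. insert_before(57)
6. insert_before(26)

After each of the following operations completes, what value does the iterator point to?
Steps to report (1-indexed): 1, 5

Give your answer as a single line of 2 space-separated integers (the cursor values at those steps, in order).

Answer: 1 5

Derivation:
After 1 (delete_current): list=[1, 9, 5] cursor@1
After 2 (next): list=[1, 9, 5] cursor@9
After 3 (insert_before(47)): list=[1, 47, 9, 5] cursor@9
After 4 (delete_current): list=[1, 47, 5] cursor@5
After 5 (insert_before(57)): list=[1, 47, 57, 5] cursor@5
After 6 (insert_before(26)): list=[1, 47, 57, 26, 5] cursor@5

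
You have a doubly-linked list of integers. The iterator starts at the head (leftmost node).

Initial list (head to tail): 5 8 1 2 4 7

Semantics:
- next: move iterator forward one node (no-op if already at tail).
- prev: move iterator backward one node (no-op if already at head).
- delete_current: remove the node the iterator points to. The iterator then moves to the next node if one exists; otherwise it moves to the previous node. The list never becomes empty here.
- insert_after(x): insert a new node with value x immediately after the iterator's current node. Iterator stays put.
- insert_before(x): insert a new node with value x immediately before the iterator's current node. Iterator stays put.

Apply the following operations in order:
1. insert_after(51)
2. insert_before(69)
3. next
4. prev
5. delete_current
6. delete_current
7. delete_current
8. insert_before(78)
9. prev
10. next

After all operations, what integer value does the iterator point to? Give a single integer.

Answer: 1

Derivation:
After 1 (insert_after(51)): list=[5, 51, 8, 1, 2, 4, 7] cursor@5
After 2 (insert_before(69)): list=[69, 5, 51, 8, 1, 2, 4, 7] cursor@5
After 3 (next): list=[69, 5, 51, 8, 1, 2, 4, 7] cursor@51
After 4 (prev): list=[69, 5, 51, 8, 1, 2, 4, 7] cursor@5
After 5 (delete_current): list=[69, 51, 8, 1, 2, 4, 7] cursor@51
After 6 (delete_current): list=[69, 8, 1, 2, 4, 7] cursor@8
After 7 (delete_current): list=[69, 1, 2, 4, 7] cursor@1
After 8 (insert_before(78)): list=[69, 78, 1, 2, 4, 7] cursor@1
After 9 (prev): list=[69, 78, 1, 2, 4, 7] cursor@78
After 10 (next): list=[69, 78, 1, 2, 4, 7] cursor@1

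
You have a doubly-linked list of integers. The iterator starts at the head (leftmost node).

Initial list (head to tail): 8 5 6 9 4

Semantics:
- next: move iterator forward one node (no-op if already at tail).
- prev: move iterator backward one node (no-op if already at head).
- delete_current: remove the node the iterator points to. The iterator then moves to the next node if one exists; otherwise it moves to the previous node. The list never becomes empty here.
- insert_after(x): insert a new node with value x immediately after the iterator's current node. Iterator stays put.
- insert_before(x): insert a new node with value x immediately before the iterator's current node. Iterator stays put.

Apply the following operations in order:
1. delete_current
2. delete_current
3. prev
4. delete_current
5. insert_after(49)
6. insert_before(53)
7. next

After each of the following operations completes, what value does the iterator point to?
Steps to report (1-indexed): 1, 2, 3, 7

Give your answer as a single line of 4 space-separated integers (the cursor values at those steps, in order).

After 1 (delete_current): list=[5, 6, 9, 4] cursor@5
After 2 (delete_current): list=[6, 9, 4] cursor@6
After 3 (prev): list=[6, 9, 4] cursor@6
After 4 (delete_current): list=[9, 4] cursor@9
After 5 (insert_after(49)): list=[9, 49, 4] cursor@9
After 6 (insert_before(53)): list=[53, 9, 49, 4] cursor@9
After 7 (next): list=[53, 9, 49, 4] cursor@49

Answer: 5 6 6 49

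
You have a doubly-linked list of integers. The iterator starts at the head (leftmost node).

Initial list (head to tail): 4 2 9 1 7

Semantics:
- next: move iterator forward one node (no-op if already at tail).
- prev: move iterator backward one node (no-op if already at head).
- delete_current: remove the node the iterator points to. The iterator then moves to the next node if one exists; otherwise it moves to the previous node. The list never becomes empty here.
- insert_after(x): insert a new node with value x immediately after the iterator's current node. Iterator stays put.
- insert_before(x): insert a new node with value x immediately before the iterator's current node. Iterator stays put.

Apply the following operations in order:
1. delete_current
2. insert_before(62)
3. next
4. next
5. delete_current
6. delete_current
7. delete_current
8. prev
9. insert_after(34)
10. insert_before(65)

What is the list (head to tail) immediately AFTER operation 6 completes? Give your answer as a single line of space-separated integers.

After 1 (delete_current): list=[2, 9, 1, 7] cursor@2
After 2 (insert_before(62)): list=[62, 2, 9, 1, 7] cursor@2
After 3 (next): list=[62, 2, 9, 1, 7] cursor@9
After 4 (next): list=[62, 2, 9, 1, 7] cursor@1
After 5 (delete_current): list=[62, 2, 9, 7] cursor@7
After 6 (delete_current): list=[62, 2, 9] cursor@9

Answer: 62 2 9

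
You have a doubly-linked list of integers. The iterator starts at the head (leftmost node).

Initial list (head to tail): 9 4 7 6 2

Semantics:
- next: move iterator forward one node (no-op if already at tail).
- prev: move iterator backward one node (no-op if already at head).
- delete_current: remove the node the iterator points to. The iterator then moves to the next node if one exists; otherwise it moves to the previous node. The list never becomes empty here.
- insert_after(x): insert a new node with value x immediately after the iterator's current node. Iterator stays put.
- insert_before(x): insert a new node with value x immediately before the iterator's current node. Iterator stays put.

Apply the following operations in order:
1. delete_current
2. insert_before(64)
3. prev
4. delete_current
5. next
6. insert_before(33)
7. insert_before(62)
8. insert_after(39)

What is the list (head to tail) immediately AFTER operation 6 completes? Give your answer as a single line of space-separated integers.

After 1 (delete_current): list=[4, 7, 6, 2] cursor@4
After 2 (insert_before(64)): list=[64, 4, 7, 6, 2] cursor@4
After 3 (prev): list=[64, 4, 7, 6, 2] cursor@64
After 4 (delete_current): list=[4, 7, 6, 2] cursor@4
After 5 (next): list=[4, 7, 6, 2] cursor@7
After 6 (insert_before(33)): list=[4, 33, 7, 6, 2] cursor@7

Answer: 4 33 7 6 2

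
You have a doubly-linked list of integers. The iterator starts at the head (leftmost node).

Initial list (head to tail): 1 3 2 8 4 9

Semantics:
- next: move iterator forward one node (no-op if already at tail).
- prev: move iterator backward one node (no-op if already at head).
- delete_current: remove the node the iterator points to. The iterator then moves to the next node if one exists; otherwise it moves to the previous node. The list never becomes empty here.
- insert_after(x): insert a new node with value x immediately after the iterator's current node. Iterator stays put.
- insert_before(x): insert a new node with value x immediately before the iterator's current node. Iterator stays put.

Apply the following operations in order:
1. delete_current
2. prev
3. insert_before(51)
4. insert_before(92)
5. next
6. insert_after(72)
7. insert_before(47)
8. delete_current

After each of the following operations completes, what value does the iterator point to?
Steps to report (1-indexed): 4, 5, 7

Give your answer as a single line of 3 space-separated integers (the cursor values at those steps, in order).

After 1 (delete_current): list=[3, 2, 8, 4, 9] cursor@3
After 2 (prev): list=[3, 2, 8, 4, 9] cursor@3
After 3 (insert_before(51)): list=[51, 3, 2, 8, 4, 9] cursor@3
After 4 (insert_before(92)): list=[51, 92, 3, 2, 8, 4, 9] cursor@3
After 5 (next): list=[51, 92, 3, 2, 8, 4, 9] cursor@2
After 6 (insert_after(72)): list=[51, 92, 3, 2, 72, 8, 4, 9] cursor@2
After 7 (insert_before(47)): list=[51, 92, 3, 47, 2, 72, 8, 4, 9] cursor@2
After 8 (delete_current): list=[51, 92, 3, 47, 72, 8, 4, 9] cursor@72

Answer: 3 2 2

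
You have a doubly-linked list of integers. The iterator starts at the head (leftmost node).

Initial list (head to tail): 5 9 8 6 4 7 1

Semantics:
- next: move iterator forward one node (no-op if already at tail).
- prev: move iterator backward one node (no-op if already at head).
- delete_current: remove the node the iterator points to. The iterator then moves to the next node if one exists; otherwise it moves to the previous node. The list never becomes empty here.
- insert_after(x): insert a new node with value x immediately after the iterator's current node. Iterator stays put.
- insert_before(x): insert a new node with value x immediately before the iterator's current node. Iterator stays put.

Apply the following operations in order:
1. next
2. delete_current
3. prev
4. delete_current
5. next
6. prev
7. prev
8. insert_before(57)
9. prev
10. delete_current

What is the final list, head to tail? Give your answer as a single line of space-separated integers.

After 1 (next): list=[5, 9, 8, 6, 4, 7, 1] cursor@9
After 2 (delete_current): list=[5, 8, 6, 4, 7, 1] cursor@8
After 3 (prev): list=[5, 8, 6, 4, 7, 1] cursor@5
After 4 (delete_current): list=[8, 6, 4, 7, 1] cursor@8
After 5 (next): list=[8, 6, 4, 7, 1] cursor@6
After 6 (prev): list=[8, 6, 4, 7, 1] cursor@8
After 7 (prev): list=[8, 6, 4, 7, 1] cursor@8
After 8 (insert_before(57)): list=[57, 8, 6, 4, 7, 1] cursor@8
After 9 (prev): list=[57, 8, 6, 4, 7, 1] cursor@57
After 10 (delete_current): list=[8, 6, 4, 7, 1] cursor@8

Answer: 8 6 4 7 1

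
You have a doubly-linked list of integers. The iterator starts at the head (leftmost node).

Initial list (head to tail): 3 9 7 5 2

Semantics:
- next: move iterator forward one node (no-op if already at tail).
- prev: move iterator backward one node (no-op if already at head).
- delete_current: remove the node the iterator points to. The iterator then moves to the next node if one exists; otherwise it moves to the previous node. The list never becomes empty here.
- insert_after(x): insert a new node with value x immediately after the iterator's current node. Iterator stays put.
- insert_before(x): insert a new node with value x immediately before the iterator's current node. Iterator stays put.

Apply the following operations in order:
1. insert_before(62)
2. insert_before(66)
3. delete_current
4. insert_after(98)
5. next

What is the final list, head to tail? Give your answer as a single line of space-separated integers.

Answer: 62 66 9 98 7 5 2

Derivation:
After 1 (insert_before(62)): list=[62, 3, 9, 7, 5, 2] cursor@3
After 2 (insert_before(66)): list=[62, 66, 3, 9, 7, 5, 2] cursor@3
After 3 (delete_current): list=[62, 66, 9, 7, 5, 2] cursor@9
After 4 (insert_after(98)): list=[62, 66, 9, 98, 7, 5, 2] cursor@9
After 5 (next): list=[62, 66, 9, 98, 7, 5, 2] cursor@98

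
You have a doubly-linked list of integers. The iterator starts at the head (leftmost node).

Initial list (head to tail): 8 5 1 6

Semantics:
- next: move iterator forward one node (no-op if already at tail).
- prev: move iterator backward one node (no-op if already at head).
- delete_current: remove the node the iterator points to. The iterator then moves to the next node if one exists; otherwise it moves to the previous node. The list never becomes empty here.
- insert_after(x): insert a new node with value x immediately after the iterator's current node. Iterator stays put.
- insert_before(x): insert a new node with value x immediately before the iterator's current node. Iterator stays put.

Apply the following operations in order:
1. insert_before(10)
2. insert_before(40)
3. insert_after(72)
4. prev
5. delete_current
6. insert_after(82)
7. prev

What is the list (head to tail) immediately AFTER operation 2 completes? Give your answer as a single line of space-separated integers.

Answer: 10 40 8 5 1 6

Derivation:
After 1 (insert_before(10)): list=[10, 8, 5, 1, 6] cursor@8
After 2 (insert_before(40)): list=[10, 40, 8, 5, 1, 6] cursor@8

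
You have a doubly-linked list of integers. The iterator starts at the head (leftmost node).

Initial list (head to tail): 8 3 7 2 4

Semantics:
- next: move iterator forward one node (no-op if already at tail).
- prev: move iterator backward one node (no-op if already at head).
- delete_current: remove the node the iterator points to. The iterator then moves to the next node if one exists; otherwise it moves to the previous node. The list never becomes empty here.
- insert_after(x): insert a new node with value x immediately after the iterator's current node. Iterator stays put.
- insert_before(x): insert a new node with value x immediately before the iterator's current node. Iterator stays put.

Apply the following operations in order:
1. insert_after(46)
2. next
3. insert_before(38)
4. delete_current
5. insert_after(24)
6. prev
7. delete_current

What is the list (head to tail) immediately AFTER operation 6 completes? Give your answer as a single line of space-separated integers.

Answer: 8 38 3 24 7 2 4

Derivation:
After 1 (insert_after(46)): list=[8, 46, 3, 7, 2, 4] cursor@8
After 2 (next): list=[8, 46, 3, 7, 2, 4] cursor@46
After 3 (insert_before(38)): list=[8, 38, 46, 3, 7, 2, 4] cursor@46
After 4 (delete_current): list=[8, 38, 3, 7, 2, 4] cursor@3
After 5 (insert_after(24)): list=[8, 38, 3, 24, 7, 2, 4] cursor@3
After 6 (prev): list=[8, 38, 3, 24, 7, 2, 4] cursor@38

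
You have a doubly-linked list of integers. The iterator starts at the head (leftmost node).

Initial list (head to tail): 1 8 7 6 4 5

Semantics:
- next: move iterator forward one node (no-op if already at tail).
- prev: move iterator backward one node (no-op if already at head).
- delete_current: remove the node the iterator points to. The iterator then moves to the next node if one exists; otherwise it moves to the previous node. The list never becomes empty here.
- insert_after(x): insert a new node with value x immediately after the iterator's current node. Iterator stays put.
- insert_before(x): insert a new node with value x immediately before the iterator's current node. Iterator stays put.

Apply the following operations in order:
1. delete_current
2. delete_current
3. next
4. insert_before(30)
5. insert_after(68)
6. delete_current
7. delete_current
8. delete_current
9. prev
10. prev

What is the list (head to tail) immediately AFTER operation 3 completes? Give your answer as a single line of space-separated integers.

After 1 (delete_current): list=[8, 7, 6, 4, 5] cursor@8
After 2 (delete_current): list=[7, 6, 4, 5] cursor@7
After 3 (next): list=[7, 6, 4, 5] cursor@6

Answer: 7 6 4 5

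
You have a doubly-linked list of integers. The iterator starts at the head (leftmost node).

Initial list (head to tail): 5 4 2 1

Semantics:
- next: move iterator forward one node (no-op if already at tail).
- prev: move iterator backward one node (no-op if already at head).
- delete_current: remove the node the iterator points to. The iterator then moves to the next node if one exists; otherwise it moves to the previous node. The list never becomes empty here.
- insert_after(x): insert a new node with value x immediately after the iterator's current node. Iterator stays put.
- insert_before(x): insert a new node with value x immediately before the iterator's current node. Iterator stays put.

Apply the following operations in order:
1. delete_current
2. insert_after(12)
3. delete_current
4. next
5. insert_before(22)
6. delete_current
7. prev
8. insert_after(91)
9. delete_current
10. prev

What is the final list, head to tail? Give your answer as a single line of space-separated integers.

Answer: 12 91 1

Derivation:
After 1 (delete_current): list=[4, 2, 1] cursor@4
After 2 (insert_after(12)): list=[4, 12, 2, 1] cursor@4
After 3 (delete_current): list=[12, 2, 1] cursor@12
After 4 (next): list=[12, 2, 1] cursor@2
After 5 (insert_before(22)): list=[12, 22, 2, 1] cursor@2
After 6 (delete_current): list=[12, 22, 1] cursor@1
After 7 (prev): list=[12, 22, 1] cursor@22
After 8 (insert_after(91)): list=[12, 22, 91, 1] cursor@22
After 9 (delete_current): list=[12, 91, 1] cursor@91
After 10 (prev): list=[12, 91, 1] cursor@12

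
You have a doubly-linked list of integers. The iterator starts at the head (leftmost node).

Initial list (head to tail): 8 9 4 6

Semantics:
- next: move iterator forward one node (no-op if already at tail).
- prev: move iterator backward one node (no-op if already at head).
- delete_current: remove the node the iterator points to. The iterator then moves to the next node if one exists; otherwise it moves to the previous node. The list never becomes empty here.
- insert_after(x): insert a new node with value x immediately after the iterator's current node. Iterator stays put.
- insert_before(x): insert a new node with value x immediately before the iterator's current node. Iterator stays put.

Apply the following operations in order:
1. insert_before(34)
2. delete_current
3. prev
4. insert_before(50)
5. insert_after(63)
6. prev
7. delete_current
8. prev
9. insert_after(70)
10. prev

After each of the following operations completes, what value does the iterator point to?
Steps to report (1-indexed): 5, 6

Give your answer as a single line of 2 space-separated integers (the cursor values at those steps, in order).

After 1 (insert_before(34)): list=[34, 8, 9, 4, 6] cursor@8
After 2 (delete_current): list=[34, 9, 4, 6] cursor@9
After 3 (prev): list=[34, 9, 4, 6] cursor@34
After 4 (insert_before(50)): list=[50, 34, 9, 4, 6] cursor@34
After 5 (insert_after(63)): list=[50, 34, 63, 9, 4, 6] cursor@34
After 6 (prev): list=[50, 34, 63, 9, 4, 6] cursor@50
After 7 (delete_current): list=[34, 63, 9, 4, 6] cursor@34
After 8 (prev): list=[34, 63, 9, 4, 6] cursor@34
After 9 (insert_after(70)): list=[34, 70, 63, 9, 4, 6] cursor@34
After 10 (prev): list=[34, 70, 63, 9, 4, 6] cursor@34

Answer: 34 50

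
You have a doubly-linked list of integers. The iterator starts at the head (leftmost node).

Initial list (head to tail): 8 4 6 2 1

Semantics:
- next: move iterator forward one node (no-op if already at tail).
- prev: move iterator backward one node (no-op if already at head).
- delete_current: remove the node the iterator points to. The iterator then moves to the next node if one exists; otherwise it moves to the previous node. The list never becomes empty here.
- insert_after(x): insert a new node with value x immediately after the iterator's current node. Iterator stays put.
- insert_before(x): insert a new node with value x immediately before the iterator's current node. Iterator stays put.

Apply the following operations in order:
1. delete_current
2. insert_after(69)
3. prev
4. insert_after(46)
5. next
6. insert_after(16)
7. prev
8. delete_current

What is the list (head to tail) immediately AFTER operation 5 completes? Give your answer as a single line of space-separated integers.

After 1 (delete_current): list=[4, 6, 2, 1] cursor@4
After 2 (insert_after(69)): list=[4, 69, 6, 2, 1] cursor@4
After 3 (prev): list=[4, 69, 6, 2, 1] cursor@4
After 4 (insert_after(46)): list=[4, 46, 69, 6, 2, 1] cursor@4
After 5 (next): list=[4, 46, 69, 6, 2, 1] cursor@46

Answer: 4 46 69 6 2 1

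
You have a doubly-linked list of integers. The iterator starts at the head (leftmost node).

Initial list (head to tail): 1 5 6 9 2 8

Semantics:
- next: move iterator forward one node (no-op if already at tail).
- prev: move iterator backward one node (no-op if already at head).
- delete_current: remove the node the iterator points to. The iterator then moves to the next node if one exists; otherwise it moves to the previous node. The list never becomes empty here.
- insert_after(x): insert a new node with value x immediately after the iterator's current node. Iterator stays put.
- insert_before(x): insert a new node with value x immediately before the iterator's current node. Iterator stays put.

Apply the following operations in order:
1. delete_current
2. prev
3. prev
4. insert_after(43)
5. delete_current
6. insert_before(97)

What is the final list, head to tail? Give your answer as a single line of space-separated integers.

After 1 (delete_current): list=[5, 6, 9, 2, 8] cursor@5
After 2 (prev): list=[5, 6, 9, 2, 8] cursor@5
After 3 (prev): list=[5, 6, 9, 2, 8] cursor@5
After 4 (insert_after(43)): list=[5, 43, 6, 9, 2, 8] cursor@5
After 5 (delete_current): list=[43, 6, 9, 2, 8] cursor@43
After 6 (insert_before(97)): list=[97, 43, 6, 9, 2, 8] cursor@43

Answer: 97 43 6 9 2 8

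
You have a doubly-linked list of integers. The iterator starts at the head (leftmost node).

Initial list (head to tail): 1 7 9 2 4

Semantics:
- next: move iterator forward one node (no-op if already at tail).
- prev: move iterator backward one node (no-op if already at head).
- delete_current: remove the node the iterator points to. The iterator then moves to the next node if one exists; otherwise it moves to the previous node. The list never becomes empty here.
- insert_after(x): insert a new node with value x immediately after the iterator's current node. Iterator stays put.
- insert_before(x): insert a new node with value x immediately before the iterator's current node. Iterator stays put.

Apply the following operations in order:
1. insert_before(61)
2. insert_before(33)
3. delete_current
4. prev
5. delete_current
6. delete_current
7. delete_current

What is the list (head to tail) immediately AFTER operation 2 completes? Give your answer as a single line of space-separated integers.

Answer: 61 33 1 7 9 2 4

Derivation:
After 1 (insert_before(61)): list=[61, 1, 7, 9, 2, 4] cursor@1
After 2 (insert_before(33)): list=[61, 33, 1, 7, 9, 2, 4] cursor@1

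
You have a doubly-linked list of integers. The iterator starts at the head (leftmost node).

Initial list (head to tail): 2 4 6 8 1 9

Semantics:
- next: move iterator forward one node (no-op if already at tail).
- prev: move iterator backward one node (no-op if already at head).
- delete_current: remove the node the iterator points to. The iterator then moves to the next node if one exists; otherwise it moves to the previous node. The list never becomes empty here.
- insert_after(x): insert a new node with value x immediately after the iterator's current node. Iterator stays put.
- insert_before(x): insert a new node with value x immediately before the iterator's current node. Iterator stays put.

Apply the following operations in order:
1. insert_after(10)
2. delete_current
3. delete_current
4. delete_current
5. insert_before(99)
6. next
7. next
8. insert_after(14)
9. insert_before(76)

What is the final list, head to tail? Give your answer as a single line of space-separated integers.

After 1 (insert_after(10)): list=[2, 10, 4, 6, 8, 1, 9] cursor@2
After 2 (delete_current): list=[10, 4, 6, 8, 1, 9] cursor@10
After 3 (delete_current): list=[4, 6, 8, 1, 9] cursor@4
After 4 (delete_current): list=[6, 8, 1, 9] cursor@6
After 5 (insert_before(99)): list=[99, 6, 8, 1, 9] cursor@6
After 6 (next): list=[99, 6, 8, 1, 9] cursor@8
After 7 (next): list=[99, 6, 8, 1, 9] cursor@1
After 8 (insert_after(14)): list=[99, 6, 8, 1, 14, 9] cursor@1
After 9 (insert_before(76)): list=[99, 6, 8, 76, 1, 14, 9] cursor@1

Answer: 99 6 8 76 1 14 9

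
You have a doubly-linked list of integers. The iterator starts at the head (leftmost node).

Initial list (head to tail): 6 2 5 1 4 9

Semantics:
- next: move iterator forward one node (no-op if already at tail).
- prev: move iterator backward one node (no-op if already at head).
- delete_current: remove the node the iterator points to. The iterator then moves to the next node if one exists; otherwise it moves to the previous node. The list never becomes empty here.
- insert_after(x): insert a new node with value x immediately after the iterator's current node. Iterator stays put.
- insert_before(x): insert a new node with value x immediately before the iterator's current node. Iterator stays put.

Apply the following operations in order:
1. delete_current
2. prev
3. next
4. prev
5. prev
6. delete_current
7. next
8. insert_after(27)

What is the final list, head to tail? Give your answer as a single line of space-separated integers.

Answer: 5 1 27 4 9

Derivation:
After 1 (delete_current): list=[2, 5, 1, 4, 9] cursor@2
After 2 (prev): list=[2, 5, 1, 4, 9] cursor@2
After 3 (next): list=[2, 5, 1, 4, 9] cursor@5
After 4 (prev): list=[2, 5, 1, 4, 9] cursor@2
After 5 (prev): list=[2, 5, 1, 4, 9] cursor@2
After 6 (delete_current): list=[5, 1, 4, 9] cursor@5
After 7 (next): list=[5, 1, 4, 9] cursor@1
After 8 (insert_after(27)): list=[5, 1, 27, 4, 9] cursor@1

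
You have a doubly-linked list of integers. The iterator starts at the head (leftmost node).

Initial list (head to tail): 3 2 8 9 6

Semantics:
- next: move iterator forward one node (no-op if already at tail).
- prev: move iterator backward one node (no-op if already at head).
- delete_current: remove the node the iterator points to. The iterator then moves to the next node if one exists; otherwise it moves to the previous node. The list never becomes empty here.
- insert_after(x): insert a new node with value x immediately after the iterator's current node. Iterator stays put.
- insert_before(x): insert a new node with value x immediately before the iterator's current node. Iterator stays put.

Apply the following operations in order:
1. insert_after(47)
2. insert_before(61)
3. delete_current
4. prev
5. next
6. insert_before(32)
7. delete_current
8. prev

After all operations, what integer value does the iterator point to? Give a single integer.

After 1 (insert_after(47)): list=[3, 47, 2, 8, 9, 6] cursor@3
After 2 (insert_before(61)): list=[61, 3, 47, 2, 8, 9, 6] cursor@3
After 3 (delete_current): list=[61, 47, 2, 8, 9, 6] cursor@47
After 4 (prev): list=[61, 47, 2, 8, 9, 6] cursor@61
After 5 (next): list=[61, 47, 2, 8, 9, 6] cursor@47
After 6 (insert_before(32)): list=[61, 32, 47, 2, 8, 9, 6] cursor@47
After 7 (delete_current): list=[61, 32, 2, 8, 9, 6] cursor@2
After 8 (prev): list=[61, 32, 2, 8, 9, 6] cursor@32

Answer: 32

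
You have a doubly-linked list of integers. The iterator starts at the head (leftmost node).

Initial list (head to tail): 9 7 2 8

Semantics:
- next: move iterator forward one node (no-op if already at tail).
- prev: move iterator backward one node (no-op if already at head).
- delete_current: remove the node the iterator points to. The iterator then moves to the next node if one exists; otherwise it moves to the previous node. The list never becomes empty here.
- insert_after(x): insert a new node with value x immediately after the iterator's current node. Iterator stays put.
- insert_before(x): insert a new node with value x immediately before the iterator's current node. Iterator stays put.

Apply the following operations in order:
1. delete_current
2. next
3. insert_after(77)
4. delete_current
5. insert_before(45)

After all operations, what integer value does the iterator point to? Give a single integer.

Answer: 77

Derivation:
After 1 (delete_current): list=[7, 2, 8] cursor@7
After 2 (next): list=[7, 2, 8] cursor@2
After 3 (insert_after(77)): list=[7, 2, 77, 8] cursor@2
After 4 (delete_current): list=[7, 77, 8] cursor@77
After 5 (insert_before(45)): list=[7, 45, 77, 8] cursor@77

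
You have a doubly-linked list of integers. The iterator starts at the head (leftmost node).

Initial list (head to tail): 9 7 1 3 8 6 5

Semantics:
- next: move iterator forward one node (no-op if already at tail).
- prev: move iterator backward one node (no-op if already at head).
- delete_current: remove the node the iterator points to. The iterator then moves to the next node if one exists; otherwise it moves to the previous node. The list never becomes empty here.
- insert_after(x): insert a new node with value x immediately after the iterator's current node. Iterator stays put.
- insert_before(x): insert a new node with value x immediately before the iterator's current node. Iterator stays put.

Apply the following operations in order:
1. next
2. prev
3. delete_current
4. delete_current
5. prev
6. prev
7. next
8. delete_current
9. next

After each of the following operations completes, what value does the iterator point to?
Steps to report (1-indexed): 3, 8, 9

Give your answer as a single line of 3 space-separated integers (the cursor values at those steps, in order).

Answer: 7 8 6

Derivation:
After 1 (next): list=[9, 7, 1, 3, 8, 6, 5] cursor@7
After 2 (prev): list=[9, 7, 1, 3, 8, 6, 5] cursor@9
After 3 (delete_current): list=[7, 1, 3, 8, 6, 5] cursor@7
After 4 (delete_current): list=[1, 3, 8, 6, 5] cursor@1
After 5 (prev): list=[1, 3, 8, 6, 5] cursor@1
After 6 (prev): list=[1, 3, 8, 6, 5] cursor@1
After 7 (next): list=[1, 3, 8, 6, 5] cursor@3
After 8 (delete_current): list=[1, 8, 6, 5] cursor@8
After 9 (next): list=[1, 8, 6, 5] cursor@6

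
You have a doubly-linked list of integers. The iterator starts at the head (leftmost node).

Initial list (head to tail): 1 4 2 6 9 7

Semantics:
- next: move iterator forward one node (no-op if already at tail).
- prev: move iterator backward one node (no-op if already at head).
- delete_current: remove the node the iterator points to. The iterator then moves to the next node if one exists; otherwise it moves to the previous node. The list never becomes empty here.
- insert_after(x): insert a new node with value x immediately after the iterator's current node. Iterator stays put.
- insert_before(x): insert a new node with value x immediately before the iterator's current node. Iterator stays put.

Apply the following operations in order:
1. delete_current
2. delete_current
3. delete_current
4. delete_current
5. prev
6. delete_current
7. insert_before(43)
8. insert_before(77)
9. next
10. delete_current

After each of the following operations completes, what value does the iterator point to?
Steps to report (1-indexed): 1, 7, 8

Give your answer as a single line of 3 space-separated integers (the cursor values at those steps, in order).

After 1 (delete_current): list=[4, 2, 6, 9, 7] cursor@4
After 2 (delete_current): list=[2, 6, 9, 7] cursor@2
After 3 (delete_current): list=[6, 9, 7] cursor@6
After 4 (delete_current): list=[9, 7] cursor@9
After 5 (prev): list=[9, 7] cursor@9
After 6 (delete_current): list=[7] cursor@7
After 7 (insert_before(43)): list=[43, 7] cursor@7
After 8 (insert_before(77)): list=[43, 77, 7] cursor@7
After 9 (next): list=[43, 77, 7] cursor@7
After 10 (delete_current): list=[43, 77] cursor@77

Answer: 4 7 7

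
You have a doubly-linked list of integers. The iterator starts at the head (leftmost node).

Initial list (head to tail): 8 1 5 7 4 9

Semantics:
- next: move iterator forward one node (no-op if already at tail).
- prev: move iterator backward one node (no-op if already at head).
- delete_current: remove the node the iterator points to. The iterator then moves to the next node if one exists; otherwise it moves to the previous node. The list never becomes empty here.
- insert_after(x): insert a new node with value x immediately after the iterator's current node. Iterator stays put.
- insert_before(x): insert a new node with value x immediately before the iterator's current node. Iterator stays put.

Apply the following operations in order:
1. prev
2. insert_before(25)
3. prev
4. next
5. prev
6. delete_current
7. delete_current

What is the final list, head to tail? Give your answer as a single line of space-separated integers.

After 1 (prev): list=[8, 1, 5, 7, 4, 9] cursor@8
After 2 (insert_before(25)): list=[25, 8, 1, 5, 7, 4, 9] cursor@8
After 3 (prev): list=[25, 8, 1, 5, 7, 4, 9] cursor@25
After 4 (next): list=[25, 8, 1, 5, 7, 4, 9] cursor@8
After 5 (prev): list=[25, 8, 1, 5, 7, 4, 9] cursor@25
After 6 (delete_current): list=[8, 1, 5, 7, 4, 9] cursor@8
After 7 (delete_current): list=[1, 5, 7, 4, 9] cursor@1

Answer: 1 5 7 4 9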